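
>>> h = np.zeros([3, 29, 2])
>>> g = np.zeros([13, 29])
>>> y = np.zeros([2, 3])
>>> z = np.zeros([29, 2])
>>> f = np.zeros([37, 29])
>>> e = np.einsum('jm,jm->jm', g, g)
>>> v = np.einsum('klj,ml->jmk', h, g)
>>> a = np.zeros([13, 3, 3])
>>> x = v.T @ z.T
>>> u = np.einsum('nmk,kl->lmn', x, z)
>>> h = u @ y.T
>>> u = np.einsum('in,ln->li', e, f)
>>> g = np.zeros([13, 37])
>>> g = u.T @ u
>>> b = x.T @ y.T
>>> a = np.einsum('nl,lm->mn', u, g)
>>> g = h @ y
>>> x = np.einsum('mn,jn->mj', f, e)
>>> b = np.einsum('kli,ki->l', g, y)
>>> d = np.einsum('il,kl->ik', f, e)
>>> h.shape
(2, 13, 2)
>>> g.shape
(2, 13, 3)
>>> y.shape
(2, 3)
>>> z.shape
(29, 2)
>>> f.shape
(37, 29)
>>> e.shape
(13, 29)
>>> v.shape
(2, 13, 3)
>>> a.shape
(13, 37)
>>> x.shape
(37, 13)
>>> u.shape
(37, 13)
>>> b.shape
(13,)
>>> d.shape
(37, 13)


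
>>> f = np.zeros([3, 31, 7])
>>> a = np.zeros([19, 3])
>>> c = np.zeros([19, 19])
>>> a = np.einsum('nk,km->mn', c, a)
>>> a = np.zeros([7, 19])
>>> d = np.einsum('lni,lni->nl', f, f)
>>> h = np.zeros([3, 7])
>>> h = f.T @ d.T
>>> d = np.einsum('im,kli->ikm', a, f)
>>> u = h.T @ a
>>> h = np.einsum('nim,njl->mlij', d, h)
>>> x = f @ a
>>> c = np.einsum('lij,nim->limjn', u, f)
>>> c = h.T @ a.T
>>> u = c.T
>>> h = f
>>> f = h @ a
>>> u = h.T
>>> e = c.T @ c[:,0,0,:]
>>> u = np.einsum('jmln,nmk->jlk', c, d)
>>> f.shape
(3, 31, 19)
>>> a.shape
(7, 19)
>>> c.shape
(31, 3, 31, 7)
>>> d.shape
(7, 3, 19)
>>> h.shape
(3, 31, 7)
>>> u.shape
(31, 31, 19)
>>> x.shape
(3, 31, 19)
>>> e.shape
(7, 31, 3, 7)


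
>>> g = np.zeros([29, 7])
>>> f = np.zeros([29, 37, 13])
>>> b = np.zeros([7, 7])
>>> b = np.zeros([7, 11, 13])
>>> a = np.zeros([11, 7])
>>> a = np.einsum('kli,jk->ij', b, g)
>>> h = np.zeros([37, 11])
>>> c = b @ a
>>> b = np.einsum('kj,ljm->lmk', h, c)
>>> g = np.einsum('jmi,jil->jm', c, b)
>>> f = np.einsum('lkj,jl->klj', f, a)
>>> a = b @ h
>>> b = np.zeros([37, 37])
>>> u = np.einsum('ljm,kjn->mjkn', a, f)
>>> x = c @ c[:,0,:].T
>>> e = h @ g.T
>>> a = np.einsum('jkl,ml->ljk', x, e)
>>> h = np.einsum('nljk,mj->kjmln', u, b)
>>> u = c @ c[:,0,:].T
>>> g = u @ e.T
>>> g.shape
(7, 11, 37)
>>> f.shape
(37, 29, 13)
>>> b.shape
(37, 37)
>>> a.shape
(7, 7, 11)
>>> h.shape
(13, 37, 37, 29, 11)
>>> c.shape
(7, 11, 29)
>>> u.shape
(7, 11, 7)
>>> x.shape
(7, 11, 7)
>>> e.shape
(37, 7)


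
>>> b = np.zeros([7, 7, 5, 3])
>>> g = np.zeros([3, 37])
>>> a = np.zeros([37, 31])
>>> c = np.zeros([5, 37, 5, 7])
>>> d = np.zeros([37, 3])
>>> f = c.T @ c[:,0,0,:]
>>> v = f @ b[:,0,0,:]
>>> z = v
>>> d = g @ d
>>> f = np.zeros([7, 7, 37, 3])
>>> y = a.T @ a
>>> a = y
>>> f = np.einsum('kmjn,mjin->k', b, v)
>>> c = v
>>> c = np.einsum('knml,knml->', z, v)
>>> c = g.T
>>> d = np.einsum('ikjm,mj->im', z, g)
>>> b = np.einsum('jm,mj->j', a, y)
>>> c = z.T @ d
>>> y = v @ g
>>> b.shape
(31,)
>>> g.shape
(3, 37)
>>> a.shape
(31, 31)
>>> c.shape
(3, 37, 5, 3)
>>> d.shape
(7, 3)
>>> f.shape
(7,)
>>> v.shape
(7, 5, 37, 3)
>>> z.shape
(7, 5, 37, 3)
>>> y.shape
(7, 5, 37, 37)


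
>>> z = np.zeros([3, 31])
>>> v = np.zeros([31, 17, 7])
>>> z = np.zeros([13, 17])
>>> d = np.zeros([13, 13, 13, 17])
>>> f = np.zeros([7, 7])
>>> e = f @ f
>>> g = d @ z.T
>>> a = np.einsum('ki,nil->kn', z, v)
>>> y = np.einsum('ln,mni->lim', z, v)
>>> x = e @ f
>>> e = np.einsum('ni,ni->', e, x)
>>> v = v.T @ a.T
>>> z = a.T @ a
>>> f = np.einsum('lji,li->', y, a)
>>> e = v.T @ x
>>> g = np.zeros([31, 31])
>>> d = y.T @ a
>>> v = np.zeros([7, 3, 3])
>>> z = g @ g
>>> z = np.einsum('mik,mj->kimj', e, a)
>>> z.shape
(7, 17, 13, 31)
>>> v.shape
(7, 3, 3)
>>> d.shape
(31, 7, 31)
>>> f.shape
()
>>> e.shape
(13, 17, 7)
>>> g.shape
(31, 31)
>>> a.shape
(13, 31)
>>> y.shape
(13, 7, 31)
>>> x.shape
(7, 7)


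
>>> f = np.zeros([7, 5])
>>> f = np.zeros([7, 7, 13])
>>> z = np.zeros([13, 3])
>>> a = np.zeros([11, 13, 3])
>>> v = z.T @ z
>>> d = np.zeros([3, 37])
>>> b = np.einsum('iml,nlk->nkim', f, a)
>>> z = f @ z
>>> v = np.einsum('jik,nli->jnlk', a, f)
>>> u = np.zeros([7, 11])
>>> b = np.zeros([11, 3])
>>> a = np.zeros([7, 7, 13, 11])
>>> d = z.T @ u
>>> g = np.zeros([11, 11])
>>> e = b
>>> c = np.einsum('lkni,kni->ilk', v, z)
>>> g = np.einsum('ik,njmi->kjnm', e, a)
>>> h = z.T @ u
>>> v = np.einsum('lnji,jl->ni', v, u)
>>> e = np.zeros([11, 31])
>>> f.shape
(7, 7, 13)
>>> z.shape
(7, 7, 3)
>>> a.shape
(7, 7, 13, 11)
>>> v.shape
(7, 3)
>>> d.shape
(3, 7, 11)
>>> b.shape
(11, 3)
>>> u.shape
(7, 11)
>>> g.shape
(3, 7, 7, 13)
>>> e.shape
(11, 31)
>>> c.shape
(3, 11, 7)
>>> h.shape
(3, 7, 11)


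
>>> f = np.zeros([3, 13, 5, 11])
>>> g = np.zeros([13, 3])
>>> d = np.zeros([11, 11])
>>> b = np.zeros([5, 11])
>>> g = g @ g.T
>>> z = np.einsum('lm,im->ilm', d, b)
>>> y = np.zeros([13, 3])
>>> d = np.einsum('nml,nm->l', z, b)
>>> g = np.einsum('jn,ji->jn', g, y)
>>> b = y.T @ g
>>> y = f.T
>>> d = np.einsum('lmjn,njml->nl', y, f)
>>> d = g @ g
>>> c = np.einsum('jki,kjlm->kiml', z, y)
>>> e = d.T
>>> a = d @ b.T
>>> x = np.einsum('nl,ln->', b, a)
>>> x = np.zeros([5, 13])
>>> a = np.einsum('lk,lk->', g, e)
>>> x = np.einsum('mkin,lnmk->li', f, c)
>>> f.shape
(3, 13, 5, 11)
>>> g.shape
(13, 13)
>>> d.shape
(13, 13)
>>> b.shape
(3, 13)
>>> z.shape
(5, 11, 11)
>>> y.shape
(11, 5, 13, 3)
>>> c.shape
(11, 11, 3, 13)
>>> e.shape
(13, 13)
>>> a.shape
()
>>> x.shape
(11, 5)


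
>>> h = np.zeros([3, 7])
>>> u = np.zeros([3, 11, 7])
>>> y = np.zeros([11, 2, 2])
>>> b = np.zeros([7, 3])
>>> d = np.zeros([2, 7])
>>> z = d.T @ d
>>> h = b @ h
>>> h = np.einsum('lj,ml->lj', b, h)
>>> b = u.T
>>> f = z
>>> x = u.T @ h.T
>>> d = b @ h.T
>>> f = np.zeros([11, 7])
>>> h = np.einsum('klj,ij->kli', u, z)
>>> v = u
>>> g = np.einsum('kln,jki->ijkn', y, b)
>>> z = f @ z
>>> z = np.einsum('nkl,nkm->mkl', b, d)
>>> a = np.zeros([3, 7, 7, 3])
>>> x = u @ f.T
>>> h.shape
(3, 11, 7)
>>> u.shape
(3, 11, 7)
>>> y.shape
(11, 2, 2)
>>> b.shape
(7, 11, 3)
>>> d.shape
(7, 11, 7)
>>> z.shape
(7, 11, 3)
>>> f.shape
(11, 7)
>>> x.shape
(3, 11, 11)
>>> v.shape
(3, 11, 7)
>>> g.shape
(3, 7, 11, 2)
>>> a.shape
(3, 7, 7, 3)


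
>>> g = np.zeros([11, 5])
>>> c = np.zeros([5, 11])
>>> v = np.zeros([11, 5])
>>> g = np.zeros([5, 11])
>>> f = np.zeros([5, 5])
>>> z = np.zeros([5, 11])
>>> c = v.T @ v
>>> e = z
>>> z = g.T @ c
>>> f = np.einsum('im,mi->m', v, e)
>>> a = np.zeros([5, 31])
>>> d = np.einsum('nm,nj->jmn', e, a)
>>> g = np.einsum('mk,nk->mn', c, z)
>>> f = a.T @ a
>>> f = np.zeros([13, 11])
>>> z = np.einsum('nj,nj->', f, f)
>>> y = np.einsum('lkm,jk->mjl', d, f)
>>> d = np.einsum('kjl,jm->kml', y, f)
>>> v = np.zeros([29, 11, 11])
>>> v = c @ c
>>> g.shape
(5, 11)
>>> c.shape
(5, 5)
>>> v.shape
(5, 5)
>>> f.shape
(13, 11)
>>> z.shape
()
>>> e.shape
(5, 11)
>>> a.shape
(5, 31)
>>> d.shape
(5, 11, 31)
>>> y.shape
(5, 13, 31)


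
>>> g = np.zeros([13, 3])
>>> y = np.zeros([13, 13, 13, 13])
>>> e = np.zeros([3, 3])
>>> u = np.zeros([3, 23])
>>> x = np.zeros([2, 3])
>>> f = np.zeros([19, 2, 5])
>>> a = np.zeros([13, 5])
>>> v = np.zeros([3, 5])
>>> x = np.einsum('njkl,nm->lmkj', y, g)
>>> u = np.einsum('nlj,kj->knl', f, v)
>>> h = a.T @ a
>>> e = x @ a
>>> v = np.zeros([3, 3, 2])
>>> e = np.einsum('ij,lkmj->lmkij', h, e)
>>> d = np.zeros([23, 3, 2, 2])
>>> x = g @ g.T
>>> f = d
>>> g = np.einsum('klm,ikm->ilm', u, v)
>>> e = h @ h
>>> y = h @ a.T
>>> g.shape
(3, 19, 2)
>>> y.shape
(5, 13)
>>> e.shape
(5, 5)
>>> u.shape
(3, 19, 2)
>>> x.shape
(13, 13)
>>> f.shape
(23, 3, 2, 2)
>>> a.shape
(13, 5)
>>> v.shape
(3, 3, 2)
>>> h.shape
(5, 5)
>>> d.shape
(23, 3, 2, 2)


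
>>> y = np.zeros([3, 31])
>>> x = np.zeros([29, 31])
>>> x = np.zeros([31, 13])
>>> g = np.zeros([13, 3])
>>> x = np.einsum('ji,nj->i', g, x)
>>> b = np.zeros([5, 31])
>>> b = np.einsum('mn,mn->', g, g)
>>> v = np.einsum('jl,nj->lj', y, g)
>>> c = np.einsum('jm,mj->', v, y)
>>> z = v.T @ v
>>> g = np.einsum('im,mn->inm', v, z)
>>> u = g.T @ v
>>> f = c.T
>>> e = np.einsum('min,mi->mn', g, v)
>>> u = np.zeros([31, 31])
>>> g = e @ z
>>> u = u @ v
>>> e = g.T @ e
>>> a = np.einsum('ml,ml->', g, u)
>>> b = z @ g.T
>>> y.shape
(3, 31)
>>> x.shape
(3,)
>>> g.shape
(31, 3)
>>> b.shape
(3, 31)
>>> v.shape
(31, 3)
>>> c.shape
()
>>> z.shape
(3, 3)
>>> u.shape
(31, 3)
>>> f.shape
()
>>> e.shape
(3, 3)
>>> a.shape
()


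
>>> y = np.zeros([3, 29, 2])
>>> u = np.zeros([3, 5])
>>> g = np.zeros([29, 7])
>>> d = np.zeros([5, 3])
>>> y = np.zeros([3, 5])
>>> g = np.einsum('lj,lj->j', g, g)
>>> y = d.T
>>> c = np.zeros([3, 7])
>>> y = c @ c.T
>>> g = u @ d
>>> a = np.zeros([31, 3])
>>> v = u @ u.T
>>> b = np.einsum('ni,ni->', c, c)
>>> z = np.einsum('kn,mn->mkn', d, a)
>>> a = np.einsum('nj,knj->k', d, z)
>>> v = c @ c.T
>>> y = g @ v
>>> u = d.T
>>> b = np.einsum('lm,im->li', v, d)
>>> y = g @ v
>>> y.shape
(3, 3)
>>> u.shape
(3, 5)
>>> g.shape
(3, 3)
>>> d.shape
(5, 3)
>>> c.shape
(3, 7)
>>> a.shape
(31,)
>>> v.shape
(3, 3)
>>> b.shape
(3, 5)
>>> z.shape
(31, 5, 3)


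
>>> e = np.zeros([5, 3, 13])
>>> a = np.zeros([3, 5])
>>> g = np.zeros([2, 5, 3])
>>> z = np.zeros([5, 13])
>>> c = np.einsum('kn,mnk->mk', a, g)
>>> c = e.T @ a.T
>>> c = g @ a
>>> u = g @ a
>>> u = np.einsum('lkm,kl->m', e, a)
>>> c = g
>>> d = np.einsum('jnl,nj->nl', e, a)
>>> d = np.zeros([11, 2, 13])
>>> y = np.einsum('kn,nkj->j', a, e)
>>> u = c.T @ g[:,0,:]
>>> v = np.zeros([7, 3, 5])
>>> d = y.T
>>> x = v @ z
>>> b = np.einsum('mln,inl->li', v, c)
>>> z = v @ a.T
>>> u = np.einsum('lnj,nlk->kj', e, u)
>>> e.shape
(5, 3, 13)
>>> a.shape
(3, 5)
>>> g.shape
(2, 5, 3)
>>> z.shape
(7, 3, 3)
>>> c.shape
(2, 5, 3)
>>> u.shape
(3, 13)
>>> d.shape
(13,)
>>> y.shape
(13,)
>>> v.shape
(7, 3, 5)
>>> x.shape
(7, 3, 13)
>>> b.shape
(3, 2)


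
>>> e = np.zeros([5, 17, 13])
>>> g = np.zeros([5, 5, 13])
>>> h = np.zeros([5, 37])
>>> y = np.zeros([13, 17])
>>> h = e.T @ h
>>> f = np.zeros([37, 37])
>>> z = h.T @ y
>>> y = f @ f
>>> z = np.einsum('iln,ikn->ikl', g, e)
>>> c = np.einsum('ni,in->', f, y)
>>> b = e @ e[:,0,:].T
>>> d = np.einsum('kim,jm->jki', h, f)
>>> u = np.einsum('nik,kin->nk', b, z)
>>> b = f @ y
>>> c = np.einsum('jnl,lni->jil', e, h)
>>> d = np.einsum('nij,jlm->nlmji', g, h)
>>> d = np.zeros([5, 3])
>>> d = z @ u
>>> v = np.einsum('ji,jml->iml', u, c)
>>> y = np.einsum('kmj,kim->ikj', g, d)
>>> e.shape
(5, 17, 13)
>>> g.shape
(5, 5, 13)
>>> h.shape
(13, 17, 37)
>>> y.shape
(17, 5, 13)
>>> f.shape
(37, 37)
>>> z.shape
(5, 17, 5)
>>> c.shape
(5, 37, 13)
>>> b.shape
(37, 37)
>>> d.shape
(5, 17, 5)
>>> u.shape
(5, 5)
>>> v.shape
(5, 37, 13)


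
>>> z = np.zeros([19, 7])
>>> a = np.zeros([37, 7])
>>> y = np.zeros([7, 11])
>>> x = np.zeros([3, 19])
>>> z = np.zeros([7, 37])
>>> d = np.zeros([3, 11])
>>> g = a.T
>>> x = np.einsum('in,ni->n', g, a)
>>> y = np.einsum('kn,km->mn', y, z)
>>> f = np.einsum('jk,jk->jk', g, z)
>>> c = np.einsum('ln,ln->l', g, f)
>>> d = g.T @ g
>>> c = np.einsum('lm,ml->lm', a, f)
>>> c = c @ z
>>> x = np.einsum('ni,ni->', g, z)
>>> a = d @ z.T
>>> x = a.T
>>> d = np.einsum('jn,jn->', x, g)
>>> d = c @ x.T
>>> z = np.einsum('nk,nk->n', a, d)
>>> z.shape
(37,)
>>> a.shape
(37, 7)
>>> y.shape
(37, 11)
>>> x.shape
(7, 37)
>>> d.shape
(37, 7)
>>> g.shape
(7, 37)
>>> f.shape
(7, 37)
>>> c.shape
(37, 37)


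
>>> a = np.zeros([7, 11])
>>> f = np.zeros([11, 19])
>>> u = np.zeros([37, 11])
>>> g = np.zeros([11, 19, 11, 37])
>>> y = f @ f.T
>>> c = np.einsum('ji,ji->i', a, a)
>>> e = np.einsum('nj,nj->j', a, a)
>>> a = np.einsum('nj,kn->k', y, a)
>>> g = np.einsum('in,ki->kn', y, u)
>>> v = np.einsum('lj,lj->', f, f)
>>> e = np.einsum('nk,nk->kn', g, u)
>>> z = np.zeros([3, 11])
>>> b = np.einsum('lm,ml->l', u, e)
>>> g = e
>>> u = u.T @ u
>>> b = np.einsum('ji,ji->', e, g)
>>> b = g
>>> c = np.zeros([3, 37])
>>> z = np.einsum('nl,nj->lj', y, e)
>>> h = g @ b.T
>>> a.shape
(7,)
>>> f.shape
(11, 19)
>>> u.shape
(11, 11)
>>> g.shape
(11, 37)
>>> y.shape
(11, 11)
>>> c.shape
(3, 37)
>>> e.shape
(11, 37)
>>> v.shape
()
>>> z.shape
(11, 37)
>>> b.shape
(11, 37)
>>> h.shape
(11, 11)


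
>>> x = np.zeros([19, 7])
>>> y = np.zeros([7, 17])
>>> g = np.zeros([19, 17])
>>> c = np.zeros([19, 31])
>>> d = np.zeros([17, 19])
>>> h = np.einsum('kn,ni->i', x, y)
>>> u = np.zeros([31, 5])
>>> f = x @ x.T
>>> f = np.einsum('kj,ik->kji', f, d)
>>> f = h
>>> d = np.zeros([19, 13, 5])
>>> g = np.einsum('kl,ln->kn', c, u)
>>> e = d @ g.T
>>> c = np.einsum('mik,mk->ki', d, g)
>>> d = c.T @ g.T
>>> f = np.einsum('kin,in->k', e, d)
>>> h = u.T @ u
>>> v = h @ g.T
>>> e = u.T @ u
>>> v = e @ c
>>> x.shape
(19, 7)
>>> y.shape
(7, 17)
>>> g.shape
(19, 5)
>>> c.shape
(5, 13)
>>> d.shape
(13, 19)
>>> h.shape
(5, 5)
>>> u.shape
(31, 5)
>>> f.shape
(19,)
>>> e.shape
(5, 5)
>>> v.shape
(5, 13)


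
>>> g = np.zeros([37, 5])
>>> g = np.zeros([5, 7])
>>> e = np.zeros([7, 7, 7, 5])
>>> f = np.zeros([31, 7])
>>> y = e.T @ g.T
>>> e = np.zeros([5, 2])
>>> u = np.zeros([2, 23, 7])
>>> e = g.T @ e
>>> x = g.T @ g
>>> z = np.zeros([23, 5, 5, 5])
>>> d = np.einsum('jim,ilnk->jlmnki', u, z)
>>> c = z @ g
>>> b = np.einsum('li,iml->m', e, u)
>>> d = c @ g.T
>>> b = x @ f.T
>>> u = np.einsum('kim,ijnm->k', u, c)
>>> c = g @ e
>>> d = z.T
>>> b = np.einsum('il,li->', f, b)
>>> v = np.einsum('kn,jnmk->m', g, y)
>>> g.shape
(5, 7)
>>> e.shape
(7, 2)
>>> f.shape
(31, 7)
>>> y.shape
(5, 7, 7, 5)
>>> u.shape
(2,)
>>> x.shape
(7, 7)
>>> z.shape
(23, 5, 5, 5)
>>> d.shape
(5, 5, 5, 23)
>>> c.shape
(5, 2)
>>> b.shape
()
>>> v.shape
(7,)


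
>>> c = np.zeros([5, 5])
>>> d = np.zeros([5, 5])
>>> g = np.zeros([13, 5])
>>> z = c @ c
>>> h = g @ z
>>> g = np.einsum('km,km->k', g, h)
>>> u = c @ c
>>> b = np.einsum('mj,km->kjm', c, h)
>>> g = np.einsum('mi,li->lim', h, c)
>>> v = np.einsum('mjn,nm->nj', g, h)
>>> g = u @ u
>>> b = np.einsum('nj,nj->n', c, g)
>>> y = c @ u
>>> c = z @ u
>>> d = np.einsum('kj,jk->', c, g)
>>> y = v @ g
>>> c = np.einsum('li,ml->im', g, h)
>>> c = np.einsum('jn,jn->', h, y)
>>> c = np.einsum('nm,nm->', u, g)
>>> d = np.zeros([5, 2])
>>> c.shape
()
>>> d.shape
(5, 2)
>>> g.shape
(5, 5)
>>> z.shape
(5, 5)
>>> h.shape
(13, 5)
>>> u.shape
(5, 5)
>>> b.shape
(5,)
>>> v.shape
(13, 5)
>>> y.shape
(13, 5)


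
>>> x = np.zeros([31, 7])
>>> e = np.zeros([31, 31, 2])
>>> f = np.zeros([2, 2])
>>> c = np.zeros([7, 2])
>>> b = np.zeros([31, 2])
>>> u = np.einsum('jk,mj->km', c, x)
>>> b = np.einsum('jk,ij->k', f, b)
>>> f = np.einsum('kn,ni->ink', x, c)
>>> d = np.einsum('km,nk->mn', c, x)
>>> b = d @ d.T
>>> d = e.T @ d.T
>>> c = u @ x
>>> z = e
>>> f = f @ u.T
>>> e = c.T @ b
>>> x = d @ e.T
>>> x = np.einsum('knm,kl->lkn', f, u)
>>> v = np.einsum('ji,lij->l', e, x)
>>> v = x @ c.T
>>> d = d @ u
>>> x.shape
(31, 2, 7)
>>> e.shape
(7, 2)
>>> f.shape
(2, 7, 2)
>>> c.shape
(2, 7)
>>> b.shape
(2, 2)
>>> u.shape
(2, 31)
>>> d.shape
(2, 31, 31)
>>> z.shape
(31, 31, 2)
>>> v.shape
(31, 2, 2)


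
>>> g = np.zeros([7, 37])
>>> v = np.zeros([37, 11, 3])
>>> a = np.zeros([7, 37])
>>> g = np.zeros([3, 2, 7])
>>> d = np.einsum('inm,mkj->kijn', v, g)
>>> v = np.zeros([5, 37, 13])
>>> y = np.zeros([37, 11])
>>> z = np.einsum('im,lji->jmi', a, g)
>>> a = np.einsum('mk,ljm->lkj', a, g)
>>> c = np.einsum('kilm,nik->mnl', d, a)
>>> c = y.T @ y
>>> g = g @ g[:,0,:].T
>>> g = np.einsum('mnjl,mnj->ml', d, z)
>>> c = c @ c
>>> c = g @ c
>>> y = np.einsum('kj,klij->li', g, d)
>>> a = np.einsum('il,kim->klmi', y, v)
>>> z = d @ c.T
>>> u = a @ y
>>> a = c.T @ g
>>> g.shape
(2, 11)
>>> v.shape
(5, 37, 13)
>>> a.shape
(11, 11)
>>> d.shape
(2, 37, 7, 11)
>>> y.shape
(37, 7)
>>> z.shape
(2, 37, 7, 2)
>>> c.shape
(2, 11)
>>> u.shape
(5, 7, 13, 7)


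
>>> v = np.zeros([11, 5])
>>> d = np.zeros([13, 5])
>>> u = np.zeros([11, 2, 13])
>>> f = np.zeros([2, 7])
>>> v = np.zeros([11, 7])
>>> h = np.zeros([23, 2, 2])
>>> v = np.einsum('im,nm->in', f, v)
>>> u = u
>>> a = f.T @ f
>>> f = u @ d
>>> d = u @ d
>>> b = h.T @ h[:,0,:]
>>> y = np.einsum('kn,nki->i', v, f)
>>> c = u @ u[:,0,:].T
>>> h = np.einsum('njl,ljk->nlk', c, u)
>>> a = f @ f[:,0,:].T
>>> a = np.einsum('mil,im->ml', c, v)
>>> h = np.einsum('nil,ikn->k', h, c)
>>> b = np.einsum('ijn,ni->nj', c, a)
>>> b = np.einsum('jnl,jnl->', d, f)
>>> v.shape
(2, 11)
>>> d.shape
(11, 2, 5)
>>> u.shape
(11, 2, 13)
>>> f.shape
(11, 2, 5)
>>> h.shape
(2,)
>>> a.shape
(11, 11)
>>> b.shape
()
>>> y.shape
(5,)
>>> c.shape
(11, 2, 11)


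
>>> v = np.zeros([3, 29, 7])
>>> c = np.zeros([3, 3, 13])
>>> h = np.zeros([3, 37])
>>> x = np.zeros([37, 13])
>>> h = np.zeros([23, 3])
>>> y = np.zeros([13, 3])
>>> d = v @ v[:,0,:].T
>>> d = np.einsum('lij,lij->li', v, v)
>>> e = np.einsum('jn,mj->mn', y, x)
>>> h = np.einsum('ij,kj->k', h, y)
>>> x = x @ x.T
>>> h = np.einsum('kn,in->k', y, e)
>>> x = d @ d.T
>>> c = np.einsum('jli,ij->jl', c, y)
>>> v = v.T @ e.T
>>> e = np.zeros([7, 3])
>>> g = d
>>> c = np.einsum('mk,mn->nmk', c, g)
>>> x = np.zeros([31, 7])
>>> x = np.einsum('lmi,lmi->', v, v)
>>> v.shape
(7, 29, 37)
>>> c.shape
(29, 3, 3)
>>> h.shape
(13,)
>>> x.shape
()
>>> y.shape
(13, 3)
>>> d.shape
(3, 29)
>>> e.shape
(7, 3)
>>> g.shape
(3, 29)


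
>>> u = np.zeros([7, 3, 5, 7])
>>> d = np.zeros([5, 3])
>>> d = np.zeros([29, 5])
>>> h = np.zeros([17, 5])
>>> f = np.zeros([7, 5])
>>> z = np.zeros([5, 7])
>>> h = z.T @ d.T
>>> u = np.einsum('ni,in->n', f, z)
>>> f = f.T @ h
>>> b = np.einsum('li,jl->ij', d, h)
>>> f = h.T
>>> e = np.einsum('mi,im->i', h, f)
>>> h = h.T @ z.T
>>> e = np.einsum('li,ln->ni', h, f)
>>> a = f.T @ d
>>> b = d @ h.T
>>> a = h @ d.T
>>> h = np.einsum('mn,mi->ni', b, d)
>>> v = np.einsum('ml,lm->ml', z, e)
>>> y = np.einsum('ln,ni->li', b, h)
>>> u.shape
(7,)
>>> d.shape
(29, 5)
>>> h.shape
(29, 5)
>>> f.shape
(29, 7)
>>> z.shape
(5, 7)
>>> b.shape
(29, 29)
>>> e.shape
(7, 5)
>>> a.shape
(29, 29)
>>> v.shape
(5, 7)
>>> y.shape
(29, 5)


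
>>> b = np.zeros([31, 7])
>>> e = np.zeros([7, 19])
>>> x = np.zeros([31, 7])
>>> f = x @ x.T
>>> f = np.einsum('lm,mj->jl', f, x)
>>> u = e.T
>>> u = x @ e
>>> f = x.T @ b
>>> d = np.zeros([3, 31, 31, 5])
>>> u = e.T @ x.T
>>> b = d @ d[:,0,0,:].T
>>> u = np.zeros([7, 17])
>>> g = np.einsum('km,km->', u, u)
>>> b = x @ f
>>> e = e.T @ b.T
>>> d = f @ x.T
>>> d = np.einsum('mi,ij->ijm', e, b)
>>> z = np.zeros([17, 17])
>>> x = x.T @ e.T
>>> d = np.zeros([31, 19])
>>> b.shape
(31, 7)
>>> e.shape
(19, 31)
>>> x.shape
(7, 19)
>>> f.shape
(7, 7)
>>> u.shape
(7, 17)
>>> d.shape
(31, 19)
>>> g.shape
()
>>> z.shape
(17, 17)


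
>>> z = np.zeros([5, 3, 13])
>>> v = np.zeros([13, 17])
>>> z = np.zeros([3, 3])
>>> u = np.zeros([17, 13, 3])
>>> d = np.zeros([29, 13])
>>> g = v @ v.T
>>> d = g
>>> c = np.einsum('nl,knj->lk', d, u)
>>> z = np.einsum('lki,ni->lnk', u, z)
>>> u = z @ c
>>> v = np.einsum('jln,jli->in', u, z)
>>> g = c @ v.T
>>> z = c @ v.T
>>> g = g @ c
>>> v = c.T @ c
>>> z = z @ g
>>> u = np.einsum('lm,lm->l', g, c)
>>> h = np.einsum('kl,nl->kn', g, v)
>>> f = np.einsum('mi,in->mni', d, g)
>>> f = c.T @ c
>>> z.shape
(13, 17)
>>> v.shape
(17, 17)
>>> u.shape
(13,)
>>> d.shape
(13, 13)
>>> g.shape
(13, 17)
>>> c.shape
(13, 17)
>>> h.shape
(13, 17)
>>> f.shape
(17, 17)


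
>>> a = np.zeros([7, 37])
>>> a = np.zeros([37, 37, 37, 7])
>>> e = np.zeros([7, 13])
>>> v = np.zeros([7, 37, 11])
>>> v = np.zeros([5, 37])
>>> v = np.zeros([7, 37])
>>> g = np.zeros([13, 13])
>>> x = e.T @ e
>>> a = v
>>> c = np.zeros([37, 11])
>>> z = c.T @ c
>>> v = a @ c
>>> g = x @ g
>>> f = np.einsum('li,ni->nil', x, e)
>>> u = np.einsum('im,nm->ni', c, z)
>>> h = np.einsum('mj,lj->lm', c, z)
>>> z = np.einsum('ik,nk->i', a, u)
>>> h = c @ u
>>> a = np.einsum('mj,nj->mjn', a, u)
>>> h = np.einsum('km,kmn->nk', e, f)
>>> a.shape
(7, 37, 11)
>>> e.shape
(7, 13)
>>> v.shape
(7, 11)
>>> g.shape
(13, 13)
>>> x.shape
(13, 13)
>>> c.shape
(37, 11)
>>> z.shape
(7,)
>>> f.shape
(7, 13, 13)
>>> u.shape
(11, 37)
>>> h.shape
(13, 7)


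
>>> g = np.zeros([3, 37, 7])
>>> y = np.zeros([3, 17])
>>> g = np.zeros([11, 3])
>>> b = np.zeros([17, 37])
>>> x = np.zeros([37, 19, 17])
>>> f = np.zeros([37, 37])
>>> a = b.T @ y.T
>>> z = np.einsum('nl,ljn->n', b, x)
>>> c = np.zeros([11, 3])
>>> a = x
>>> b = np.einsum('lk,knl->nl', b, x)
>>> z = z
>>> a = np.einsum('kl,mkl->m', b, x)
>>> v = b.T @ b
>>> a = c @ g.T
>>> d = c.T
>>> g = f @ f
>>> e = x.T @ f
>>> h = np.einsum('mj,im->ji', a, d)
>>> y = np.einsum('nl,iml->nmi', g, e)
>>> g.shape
(37, 37)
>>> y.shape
(37, 19, 17)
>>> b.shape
(19, 17)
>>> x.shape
(37, 19, 17)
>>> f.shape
(37, 37)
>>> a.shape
(11, 11)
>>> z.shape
(17,)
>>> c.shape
(11, 3)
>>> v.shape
(17, 17)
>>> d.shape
(3, 11)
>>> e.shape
(17, 19, 37)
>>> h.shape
(11, 3)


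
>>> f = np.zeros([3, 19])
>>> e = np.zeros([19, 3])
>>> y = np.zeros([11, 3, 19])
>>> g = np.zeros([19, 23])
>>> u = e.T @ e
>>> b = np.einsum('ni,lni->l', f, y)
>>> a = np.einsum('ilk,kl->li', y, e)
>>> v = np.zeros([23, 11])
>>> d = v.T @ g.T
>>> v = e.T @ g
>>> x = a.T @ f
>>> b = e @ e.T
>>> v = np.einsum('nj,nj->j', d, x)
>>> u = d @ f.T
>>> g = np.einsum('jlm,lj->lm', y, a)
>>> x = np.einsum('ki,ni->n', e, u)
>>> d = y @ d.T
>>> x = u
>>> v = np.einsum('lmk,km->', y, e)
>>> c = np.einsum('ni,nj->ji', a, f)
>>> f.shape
(3, 19)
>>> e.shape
(19, 3)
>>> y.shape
(11, 3, 19)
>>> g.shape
(3, 19)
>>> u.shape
(11, 3)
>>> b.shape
(19, 19)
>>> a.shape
(3, 11)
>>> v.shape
()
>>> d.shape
(11, 3, 11)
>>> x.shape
(11, 3)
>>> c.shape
(19, 11)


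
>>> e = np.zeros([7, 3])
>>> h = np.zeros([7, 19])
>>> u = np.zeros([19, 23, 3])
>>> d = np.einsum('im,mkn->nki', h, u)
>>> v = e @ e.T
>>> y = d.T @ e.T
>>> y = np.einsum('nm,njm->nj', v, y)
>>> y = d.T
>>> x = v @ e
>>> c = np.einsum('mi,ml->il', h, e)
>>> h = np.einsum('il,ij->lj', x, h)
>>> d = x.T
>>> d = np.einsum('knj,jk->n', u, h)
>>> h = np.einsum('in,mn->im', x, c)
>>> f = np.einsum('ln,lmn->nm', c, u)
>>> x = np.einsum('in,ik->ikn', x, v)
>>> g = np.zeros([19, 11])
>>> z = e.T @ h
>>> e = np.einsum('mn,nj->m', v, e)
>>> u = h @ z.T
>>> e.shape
(7,)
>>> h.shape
(7, 19)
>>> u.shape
(7, 3)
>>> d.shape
(23,)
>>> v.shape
(7, 7)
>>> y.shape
(7, 23, 3)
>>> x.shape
(7, 7, 3)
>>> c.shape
(19, 3)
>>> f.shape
(3, 23)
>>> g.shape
(19, 11)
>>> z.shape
(3, 19)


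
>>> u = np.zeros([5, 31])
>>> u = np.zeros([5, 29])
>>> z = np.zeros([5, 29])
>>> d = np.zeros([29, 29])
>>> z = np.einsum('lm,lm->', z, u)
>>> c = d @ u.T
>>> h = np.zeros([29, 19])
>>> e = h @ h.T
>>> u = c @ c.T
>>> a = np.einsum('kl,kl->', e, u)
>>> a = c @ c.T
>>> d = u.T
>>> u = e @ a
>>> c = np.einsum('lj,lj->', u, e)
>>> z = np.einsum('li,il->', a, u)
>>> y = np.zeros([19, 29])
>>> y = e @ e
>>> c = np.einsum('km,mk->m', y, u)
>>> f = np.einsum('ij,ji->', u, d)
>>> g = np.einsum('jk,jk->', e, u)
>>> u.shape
(29, 29)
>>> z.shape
()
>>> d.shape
(29, 29)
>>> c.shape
(29,)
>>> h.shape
(29, 19)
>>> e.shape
(29, 29)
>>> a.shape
(29, 29)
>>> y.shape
(29, 29)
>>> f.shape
()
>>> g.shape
()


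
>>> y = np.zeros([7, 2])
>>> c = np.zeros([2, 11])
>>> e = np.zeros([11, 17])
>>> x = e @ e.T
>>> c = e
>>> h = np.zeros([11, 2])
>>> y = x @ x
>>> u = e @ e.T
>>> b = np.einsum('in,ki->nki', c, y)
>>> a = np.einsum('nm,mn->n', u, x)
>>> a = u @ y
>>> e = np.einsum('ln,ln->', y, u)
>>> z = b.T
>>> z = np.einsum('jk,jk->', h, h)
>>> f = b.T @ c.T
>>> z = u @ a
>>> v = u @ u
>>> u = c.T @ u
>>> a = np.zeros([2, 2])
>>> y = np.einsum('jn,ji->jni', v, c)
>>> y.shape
(11, 11, 17)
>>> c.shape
(11, 17)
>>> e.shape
()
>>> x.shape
(11, 11)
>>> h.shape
(11, 2)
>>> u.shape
(17, 11)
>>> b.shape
(17, 11, 11)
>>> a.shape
(2, 2)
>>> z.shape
(11, 11)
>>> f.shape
(11, 11, 11)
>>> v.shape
(11, 11)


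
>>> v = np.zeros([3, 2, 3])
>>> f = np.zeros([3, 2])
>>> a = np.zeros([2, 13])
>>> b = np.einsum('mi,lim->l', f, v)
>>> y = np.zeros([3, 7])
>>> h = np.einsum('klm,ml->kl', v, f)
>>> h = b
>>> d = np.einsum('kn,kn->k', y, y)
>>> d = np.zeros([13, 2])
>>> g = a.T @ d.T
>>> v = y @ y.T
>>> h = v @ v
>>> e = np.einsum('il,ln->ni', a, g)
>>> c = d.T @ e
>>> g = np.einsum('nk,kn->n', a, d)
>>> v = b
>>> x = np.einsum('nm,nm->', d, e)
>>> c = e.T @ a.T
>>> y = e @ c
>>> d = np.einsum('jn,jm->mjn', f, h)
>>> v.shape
(3,)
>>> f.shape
(3, 2)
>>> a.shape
(2, 13)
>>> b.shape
(3,)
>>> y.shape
(13, 2)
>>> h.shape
(3, 3)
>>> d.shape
(3, 3, 2)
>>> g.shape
(2,)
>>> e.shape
(13, 2)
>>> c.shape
(2, 2)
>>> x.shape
()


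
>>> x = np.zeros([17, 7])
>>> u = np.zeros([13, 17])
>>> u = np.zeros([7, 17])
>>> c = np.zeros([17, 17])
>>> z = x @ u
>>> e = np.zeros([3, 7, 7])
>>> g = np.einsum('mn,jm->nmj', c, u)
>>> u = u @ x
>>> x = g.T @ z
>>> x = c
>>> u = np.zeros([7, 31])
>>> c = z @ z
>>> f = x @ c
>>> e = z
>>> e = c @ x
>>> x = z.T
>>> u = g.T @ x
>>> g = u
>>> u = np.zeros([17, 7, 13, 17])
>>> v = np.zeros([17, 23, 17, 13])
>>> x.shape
(17, 17)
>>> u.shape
(17, 7, 13, 17)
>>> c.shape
(17, 17)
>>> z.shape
(17, 17)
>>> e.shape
(17, 17)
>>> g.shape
(7, 17, 17)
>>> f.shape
(17, 17)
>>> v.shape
(17, 23, 17, 13)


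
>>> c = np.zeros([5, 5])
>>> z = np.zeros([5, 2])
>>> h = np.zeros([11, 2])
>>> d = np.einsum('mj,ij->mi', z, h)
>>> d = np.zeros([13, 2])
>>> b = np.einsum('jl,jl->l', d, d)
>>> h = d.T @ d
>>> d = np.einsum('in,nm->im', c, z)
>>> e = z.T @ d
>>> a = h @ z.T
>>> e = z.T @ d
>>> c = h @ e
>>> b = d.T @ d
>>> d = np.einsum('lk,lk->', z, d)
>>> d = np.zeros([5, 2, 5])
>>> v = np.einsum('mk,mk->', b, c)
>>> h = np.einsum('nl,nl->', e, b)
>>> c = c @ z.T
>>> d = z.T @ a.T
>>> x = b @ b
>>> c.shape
(2, 5)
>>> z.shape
(5, 2)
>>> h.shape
()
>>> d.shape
(2, 2)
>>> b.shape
(2, 2)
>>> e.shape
(2, 2)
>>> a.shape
(2, 5)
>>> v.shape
()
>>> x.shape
(2, 2)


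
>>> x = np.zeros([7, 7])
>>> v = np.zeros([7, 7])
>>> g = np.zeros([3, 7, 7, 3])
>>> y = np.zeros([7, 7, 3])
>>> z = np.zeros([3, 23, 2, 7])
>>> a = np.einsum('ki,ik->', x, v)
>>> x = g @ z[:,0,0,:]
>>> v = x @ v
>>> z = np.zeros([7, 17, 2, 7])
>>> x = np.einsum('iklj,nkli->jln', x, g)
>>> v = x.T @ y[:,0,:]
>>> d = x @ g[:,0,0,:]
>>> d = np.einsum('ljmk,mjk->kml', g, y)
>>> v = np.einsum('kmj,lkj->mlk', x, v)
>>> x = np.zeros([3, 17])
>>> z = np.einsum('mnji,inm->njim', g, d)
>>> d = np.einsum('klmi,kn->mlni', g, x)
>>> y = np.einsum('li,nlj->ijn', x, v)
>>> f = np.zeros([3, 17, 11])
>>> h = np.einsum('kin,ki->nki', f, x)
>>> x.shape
(3, 17)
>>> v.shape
(7, 3, 7)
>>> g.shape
(3, 7, 7, 3)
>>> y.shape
(17, 7, 7)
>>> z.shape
(7, 7, 3, 3)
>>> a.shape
()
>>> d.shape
(7, 7, 17, 3)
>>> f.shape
(3, 17, 11)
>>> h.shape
(11, 3, 17)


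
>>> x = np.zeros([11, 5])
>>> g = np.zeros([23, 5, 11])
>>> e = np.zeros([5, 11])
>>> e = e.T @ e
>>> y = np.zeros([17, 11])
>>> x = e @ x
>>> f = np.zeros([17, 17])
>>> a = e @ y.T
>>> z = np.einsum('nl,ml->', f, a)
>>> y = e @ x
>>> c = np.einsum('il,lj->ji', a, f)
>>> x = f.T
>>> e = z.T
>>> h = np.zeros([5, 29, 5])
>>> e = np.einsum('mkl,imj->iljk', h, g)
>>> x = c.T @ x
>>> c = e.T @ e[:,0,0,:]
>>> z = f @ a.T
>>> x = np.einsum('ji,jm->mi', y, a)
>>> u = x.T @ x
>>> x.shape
(17, 5)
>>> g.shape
(23, 5, 11)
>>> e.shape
(23, 5, 11, 29)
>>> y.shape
(11, 5)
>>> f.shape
(17, 17)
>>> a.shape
(11, 17)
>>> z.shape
(17, 11)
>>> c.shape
(29, 11, 5, 29)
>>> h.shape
(5, 29, 5)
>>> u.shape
(5, 5)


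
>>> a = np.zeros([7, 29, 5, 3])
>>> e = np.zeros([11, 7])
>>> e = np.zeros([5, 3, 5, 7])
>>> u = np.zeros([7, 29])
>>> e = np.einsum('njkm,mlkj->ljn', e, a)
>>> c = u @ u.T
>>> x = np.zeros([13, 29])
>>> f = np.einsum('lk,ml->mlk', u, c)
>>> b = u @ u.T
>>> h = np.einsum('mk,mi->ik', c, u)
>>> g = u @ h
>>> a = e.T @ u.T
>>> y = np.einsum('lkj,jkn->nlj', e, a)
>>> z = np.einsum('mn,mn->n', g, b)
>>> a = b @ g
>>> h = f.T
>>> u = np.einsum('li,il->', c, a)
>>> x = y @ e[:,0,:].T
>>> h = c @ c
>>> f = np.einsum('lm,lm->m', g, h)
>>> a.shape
(7, 7)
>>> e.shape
(29, 3, 5)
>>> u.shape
()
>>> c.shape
(7, 7)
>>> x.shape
(7, 29, 29)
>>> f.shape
(7,)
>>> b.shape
(7, 7)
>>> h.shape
(7, 7)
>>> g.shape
(7, 7)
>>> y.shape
(7, 29, 5)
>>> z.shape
(7,)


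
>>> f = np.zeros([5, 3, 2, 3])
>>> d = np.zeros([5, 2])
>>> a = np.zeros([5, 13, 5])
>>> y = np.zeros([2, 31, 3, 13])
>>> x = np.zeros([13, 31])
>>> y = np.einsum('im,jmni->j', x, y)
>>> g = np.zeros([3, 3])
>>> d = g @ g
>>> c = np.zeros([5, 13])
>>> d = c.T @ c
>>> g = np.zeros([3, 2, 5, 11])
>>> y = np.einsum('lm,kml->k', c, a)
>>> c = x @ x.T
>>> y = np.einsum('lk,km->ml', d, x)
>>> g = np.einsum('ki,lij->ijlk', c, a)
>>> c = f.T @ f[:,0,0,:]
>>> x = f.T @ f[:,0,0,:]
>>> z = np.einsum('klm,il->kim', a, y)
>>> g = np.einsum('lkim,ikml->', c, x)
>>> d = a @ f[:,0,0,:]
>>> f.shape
(5, 3, 2, 3)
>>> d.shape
(5, 13, 3)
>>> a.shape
(5, 13, 5)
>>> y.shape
(31, 13)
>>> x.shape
(3, 2, 3, 3)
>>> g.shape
()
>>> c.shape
(3, 2, 3, 3)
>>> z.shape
(5, 31, 5)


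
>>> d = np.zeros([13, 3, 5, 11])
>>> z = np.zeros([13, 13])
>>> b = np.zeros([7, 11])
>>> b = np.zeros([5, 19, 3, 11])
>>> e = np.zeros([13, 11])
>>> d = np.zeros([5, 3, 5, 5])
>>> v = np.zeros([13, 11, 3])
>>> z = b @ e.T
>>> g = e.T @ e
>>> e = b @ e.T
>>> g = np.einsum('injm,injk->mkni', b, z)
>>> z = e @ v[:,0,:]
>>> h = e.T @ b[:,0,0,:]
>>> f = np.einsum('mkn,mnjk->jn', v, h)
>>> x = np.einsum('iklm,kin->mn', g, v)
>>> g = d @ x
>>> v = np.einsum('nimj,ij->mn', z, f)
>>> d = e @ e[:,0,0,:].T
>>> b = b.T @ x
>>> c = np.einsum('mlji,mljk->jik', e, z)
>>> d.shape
(5, 19, 3, 5)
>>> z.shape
(5, 19, 3, 3)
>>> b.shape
(11, 3, 19, 3)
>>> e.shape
(5, 19, 3, 13)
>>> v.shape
(3, 5)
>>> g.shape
(5, 3, 5, 3)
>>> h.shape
(13, 3, 19, 11)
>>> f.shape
(19, 3)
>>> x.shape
(5, 3)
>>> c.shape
(3, 13, 3)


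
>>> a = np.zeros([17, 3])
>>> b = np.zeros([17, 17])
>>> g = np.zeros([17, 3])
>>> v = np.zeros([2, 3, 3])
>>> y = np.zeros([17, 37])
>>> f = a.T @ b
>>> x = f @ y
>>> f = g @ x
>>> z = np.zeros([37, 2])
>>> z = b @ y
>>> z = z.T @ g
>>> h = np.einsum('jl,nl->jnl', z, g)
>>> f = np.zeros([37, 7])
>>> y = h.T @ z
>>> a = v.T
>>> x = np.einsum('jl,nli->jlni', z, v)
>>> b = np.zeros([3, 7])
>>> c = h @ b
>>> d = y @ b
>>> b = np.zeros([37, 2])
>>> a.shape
(3, 3, 2)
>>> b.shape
(37, 2)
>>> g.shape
(17, 3)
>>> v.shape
(2, 3, 3)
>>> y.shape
(3, 17, 3)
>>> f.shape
(37, 7)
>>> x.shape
(37, 3, 2, 3)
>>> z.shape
(37, 3)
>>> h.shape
(37, 17, 3)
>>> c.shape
(37, 17, 7)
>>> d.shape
(3, 17, 7)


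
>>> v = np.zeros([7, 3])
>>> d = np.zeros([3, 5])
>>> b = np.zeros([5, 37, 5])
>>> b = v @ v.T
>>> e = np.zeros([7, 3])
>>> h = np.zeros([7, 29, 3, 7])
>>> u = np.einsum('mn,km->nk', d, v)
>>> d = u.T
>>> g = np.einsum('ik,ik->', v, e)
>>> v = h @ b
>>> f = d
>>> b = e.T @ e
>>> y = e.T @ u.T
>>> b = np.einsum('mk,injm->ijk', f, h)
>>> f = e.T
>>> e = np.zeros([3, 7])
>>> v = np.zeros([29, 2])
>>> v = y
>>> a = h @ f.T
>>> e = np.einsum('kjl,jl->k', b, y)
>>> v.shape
(3, 5)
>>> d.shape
(7, 5)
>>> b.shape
(7, 3, 5)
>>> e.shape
(7,)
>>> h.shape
(7, 29, 3, 7)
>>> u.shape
(5, 7)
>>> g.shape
()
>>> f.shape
(3, 7)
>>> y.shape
(3, 5)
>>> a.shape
(7, 29, 3, 3)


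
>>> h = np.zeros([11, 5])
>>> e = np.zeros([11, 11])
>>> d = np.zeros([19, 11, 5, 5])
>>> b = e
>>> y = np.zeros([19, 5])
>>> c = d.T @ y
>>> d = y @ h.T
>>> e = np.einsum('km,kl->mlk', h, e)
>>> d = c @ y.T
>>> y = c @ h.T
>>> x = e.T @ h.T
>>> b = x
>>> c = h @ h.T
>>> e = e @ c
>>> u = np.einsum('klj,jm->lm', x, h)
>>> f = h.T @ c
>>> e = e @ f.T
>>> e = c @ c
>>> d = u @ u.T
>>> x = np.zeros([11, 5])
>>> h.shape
(11, 5)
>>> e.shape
(11, 11)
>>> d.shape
(11, 11)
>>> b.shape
(11, 11, 11)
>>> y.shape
(5, 5, 11, 11)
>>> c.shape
(11, 11)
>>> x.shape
(11, 5)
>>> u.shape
(11, 5)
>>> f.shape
(5, 11)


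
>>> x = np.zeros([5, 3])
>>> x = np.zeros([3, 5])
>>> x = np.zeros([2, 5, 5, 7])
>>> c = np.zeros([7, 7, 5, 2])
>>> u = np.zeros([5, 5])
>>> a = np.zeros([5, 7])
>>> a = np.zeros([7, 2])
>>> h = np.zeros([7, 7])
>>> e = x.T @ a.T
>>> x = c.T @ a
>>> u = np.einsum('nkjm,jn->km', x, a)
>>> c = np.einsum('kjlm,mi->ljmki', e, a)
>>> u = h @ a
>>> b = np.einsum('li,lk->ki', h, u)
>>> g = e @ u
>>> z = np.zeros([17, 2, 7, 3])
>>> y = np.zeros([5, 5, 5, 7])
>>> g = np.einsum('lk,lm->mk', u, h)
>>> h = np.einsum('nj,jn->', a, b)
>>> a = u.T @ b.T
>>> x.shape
(2, 5, 7, 2)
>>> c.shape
(5, 5, 7, 7, 2)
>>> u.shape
(7, 2)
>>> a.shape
(2, 2)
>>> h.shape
()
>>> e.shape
(7, 5, 5, 7)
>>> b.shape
(2, 7)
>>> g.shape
(7, 2)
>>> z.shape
(17, 2, 7, 3)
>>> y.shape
(5, 5, 5, 7)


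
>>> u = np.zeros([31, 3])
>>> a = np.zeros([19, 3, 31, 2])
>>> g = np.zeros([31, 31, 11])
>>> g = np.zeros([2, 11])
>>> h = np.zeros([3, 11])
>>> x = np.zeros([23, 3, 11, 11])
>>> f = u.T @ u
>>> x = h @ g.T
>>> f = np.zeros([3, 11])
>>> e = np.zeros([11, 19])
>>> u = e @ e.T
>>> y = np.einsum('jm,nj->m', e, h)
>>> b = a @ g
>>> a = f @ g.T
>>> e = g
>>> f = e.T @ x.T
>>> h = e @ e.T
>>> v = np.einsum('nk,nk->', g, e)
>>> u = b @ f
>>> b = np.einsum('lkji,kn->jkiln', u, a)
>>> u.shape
(19, 3, 31, 3)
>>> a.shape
(3, 2)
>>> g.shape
(2, 11)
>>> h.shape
(2, 2)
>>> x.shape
(3, 2)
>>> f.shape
(11, 3)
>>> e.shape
(2, 11)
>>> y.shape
(19,)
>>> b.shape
(31, 3, 3, 19, 2)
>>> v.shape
()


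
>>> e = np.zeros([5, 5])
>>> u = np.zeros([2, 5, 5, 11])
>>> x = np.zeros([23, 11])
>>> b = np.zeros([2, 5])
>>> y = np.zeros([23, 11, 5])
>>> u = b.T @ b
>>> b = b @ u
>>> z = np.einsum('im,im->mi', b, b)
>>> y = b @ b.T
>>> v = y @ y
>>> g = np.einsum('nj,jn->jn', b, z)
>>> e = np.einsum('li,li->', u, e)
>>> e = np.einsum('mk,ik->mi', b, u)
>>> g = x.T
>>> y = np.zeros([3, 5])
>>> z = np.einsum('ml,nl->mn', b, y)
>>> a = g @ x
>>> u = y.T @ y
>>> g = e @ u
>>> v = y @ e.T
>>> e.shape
(2, 5)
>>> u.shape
(5, 5)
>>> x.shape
(23, 11)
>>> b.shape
(2, 5)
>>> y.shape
(3, 5)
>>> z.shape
(2, 3)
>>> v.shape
(3, 2)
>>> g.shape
(2, 5)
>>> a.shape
(11, 11)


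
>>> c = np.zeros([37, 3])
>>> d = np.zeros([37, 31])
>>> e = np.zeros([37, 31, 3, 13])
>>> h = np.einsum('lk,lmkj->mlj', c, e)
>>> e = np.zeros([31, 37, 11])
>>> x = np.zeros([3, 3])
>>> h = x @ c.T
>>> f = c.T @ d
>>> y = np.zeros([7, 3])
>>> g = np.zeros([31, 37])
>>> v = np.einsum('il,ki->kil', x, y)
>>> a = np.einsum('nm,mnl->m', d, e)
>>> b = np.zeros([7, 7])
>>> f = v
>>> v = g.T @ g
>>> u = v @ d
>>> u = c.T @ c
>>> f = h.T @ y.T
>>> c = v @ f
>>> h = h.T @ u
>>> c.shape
(37, 7)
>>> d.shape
(37, 31)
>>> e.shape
(31, 37, 11)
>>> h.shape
(37, 3)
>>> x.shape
(3, 3)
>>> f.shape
(37, 7)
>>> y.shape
(7, 3)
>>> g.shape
(31, 37)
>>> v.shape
(37, 37)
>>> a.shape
(31,)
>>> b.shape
(7, 7)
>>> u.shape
(3, 3)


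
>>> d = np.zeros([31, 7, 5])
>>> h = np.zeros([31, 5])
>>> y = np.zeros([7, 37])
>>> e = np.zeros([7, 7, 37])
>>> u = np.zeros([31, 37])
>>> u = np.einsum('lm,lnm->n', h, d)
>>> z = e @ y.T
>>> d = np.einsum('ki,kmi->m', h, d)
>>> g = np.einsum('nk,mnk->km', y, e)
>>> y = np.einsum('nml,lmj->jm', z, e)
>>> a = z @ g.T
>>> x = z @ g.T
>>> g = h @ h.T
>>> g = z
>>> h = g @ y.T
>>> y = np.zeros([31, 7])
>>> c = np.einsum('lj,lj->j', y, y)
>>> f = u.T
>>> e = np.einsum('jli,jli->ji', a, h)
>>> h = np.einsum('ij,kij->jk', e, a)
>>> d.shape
(7,)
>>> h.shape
(37, 7)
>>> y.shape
(31, 7)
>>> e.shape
(7, 37)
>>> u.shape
(7,)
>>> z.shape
(7, 7, 7)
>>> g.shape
(7, 7, 7)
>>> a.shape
(7, 7, 37)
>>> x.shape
(7, 7, 37)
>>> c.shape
(7,)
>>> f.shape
(7,)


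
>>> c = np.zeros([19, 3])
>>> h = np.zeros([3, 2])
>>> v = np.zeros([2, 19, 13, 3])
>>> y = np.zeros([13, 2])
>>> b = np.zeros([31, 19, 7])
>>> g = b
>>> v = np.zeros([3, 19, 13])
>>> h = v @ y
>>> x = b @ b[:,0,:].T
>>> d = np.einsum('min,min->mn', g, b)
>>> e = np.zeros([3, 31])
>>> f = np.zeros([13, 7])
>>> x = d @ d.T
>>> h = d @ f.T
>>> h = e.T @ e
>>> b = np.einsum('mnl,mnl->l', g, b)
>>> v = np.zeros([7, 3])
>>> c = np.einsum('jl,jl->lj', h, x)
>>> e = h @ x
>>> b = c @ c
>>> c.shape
(31, 31)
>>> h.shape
(31, 31)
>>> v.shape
(7, 3)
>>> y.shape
(13, 2)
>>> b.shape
(31, 31)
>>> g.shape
(31, 19, 7)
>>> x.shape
(31, 31)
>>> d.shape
(31, 7)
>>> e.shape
(31, 31)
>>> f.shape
(13, 7)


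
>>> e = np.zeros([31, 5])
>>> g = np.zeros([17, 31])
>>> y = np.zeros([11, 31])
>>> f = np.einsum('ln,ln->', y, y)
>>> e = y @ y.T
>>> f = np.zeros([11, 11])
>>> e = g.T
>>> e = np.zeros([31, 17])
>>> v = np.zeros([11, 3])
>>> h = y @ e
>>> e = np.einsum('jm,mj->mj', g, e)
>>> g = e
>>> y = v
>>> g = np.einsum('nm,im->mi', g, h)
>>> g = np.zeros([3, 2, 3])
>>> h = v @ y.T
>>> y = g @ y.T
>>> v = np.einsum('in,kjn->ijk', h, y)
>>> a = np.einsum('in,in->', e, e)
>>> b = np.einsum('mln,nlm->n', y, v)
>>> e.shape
(31, 17)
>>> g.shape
(3, 2, 3)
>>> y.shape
(3, 2, 11)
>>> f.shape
(11, 11)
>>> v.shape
(11, 2, 3)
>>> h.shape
(11, 11)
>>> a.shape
()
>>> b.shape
(11,)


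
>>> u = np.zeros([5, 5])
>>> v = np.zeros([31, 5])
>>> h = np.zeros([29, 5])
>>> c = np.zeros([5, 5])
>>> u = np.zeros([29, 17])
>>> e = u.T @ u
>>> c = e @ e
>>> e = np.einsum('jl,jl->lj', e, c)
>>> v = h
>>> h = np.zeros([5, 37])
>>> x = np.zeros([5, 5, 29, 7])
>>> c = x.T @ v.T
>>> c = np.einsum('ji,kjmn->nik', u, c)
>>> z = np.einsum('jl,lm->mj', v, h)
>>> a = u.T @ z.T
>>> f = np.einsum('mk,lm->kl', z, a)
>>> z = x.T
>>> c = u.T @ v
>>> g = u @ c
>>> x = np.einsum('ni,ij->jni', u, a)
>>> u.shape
(29, 17)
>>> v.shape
(29, 5)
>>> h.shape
(5, 37)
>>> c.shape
(17, 5)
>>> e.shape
(17, 17)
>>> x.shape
(37, 29, 17)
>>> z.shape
(7, 29, 5, 5)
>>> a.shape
(17, 37)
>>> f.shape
(29, 17)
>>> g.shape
(29, 5)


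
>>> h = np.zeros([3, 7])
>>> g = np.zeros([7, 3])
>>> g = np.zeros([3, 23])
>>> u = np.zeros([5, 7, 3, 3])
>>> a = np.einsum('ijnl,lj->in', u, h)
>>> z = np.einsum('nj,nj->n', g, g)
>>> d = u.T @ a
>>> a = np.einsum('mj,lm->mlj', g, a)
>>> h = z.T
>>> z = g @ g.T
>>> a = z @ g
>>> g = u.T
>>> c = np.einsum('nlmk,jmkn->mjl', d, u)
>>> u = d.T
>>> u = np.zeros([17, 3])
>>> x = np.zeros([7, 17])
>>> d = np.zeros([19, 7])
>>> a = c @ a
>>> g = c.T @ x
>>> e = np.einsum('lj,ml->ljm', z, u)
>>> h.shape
(3,)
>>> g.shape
(3, 5, 17)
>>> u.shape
(17, 3)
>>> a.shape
(7, 5, 23)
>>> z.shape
(3, 3)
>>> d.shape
(19, 7)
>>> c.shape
(7, 5, 3)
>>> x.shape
(7, 17)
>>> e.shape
(3, 3, 17)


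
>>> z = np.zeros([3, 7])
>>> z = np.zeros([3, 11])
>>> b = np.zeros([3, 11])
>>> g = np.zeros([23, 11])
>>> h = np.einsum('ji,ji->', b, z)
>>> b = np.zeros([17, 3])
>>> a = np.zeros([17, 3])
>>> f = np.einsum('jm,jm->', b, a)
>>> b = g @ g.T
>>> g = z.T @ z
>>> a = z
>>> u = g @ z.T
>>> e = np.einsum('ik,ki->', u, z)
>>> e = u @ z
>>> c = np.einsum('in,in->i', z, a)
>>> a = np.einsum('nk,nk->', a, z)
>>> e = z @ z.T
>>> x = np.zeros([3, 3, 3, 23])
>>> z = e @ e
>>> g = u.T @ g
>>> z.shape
(3, 3)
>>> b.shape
(23, 23)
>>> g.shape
(3, 11)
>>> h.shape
()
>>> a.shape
()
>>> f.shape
()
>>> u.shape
(11, 3)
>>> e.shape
(3, 3)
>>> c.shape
(3,)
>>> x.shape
(3, 3, 3, 23)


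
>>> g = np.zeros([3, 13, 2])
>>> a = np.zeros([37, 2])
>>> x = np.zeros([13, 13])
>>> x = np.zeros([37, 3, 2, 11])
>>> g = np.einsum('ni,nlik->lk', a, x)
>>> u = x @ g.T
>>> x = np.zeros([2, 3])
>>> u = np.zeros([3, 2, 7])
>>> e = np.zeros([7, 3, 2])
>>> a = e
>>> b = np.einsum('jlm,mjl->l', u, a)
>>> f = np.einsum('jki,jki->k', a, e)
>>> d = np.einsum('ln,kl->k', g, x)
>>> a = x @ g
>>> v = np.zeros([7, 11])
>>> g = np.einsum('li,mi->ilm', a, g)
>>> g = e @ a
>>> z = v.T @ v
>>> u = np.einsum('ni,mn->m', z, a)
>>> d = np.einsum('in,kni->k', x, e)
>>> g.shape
(7, 3, 11)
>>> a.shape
(2, 11)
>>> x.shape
(2, 3)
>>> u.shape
(2,)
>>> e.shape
(7, 3, 2)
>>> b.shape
(2,)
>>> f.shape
(3,)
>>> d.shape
(7,)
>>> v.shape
(7, 11)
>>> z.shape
(11, 11)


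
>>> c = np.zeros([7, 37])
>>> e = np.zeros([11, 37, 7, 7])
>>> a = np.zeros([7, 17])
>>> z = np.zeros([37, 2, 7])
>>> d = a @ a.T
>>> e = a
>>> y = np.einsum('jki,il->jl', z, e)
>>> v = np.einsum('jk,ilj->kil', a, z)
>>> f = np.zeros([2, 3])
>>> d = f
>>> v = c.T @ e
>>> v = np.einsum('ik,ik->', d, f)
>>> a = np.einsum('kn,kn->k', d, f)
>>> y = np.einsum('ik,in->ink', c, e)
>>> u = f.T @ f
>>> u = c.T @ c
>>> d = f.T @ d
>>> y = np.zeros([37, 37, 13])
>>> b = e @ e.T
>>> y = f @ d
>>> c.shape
(7, 37)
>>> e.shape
(7, 17)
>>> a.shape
(2,)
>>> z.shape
(37, 2, 7)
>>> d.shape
(3, 3)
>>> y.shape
(2, 3)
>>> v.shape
()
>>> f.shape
(2, 3)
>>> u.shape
(37, 37)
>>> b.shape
(7, 7)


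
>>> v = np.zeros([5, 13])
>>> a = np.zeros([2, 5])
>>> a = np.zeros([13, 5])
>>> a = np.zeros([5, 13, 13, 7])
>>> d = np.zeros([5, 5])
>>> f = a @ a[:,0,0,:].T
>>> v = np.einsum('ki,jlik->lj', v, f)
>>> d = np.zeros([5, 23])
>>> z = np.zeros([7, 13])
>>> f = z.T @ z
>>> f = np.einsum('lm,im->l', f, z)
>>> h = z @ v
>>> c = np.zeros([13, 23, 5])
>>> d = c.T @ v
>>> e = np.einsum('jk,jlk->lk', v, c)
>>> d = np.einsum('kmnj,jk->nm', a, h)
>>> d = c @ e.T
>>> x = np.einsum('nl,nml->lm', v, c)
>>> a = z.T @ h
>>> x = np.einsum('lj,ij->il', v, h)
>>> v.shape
(13, 5)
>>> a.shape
(13, 5)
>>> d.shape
(13, 23, 23)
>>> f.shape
(13,)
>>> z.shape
(7, 13)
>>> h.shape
(7, 5)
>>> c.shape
(13, 23, 5)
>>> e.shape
(23, 5)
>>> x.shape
(7, 13)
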